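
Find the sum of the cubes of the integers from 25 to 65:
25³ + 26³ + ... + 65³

Use ∑_{k=1}^{n} k³ = [n(n+1)/2]², then subtract the first 24 terms.
∑_{k=1}^{65} k³ = [65×66/2]² = 2145² = 4601025
∑_{k=1}^{24} k³ = [24×25/2]² = 300² = 90000
∑_{k=25}^{65} k³ = 4601025 - 90000 = 4511025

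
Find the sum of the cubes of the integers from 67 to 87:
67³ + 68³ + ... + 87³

Use ∑_{k=1}^{n} k³ = [n(n+1)/2]², then subtract the first 66 terms.
∑_{k=1}^{87} k³ = [87×88/2]² = 3828² = 14653584
∑_{k=1}^{66} k³ = [66×67/2]² = 2211² = 4888521
∑_{k=67}^{87} k³ = 14653584 - 4888521 = 9765063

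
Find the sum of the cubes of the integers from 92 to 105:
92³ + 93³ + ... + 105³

Use ∑_{k=1}^{n} k³ = [n(n+1)/2]², then subtract the first 91 terms.
∑_{k=1}^{105} k³ = [105×106/2]² = 5565² = 30969225
∑_{k=1}^{91} k³ = [91×92/2]² = 4186² = 17522596
∑_{k=92}^{105} k³ = 30969225 - 17522596 = 13446629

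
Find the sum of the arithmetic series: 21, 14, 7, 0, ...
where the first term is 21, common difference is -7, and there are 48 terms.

Sₙ = n/2 × (first + last)
Last term = a + (n-1)d = 21 + (48-1)×(-7) = -308
S_48 = 48/2 × (21 + (-308))
S_48 = 48/2 × (-287) = -6888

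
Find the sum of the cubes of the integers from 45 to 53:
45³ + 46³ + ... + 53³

Use ∑_{k=1}^{n} k³ = [n(n+1)/2]², then subtract the first 44 terms.
∑_{k=1}^{53} k³ = [53×54/2]² = 1431² = 2047761
∑_{k=1}^{44} k³ = [44×45/2]² = 990² = 980100
∑_{k=45}^{53} k³ = 2047761 - 980100 = 1067661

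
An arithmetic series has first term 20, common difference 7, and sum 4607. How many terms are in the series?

Using S = n/2 × [2a + (n-1)d]
4607 = n/2 × [2(20) + (n-1)(7)]
4607 = n/2 × [40 + 7n - 7]
9214 = n × [33 + 7n]
7n² + (33)n - 9214 = 0
Discriminant: Δ = (33)² - 4(7)(-9214) = 1089 + 257992 = 259081
√Δ = 509
n = [-(33) + √Δ] / (2·7) = (-33 + 509) / 14 = 476 / 14 = 34
(The negative root is discarded since n must be a positive integer.)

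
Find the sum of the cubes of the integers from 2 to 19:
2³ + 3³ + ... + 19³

Use ∑_{k=1}^{n} k³ = [n(n+1)/2]², then subtract the first 1 terms.
∑_{k=1}^{19} k³ = [19×20/2]² = 190² = 36100
∑_{k=1}^{1} k³ = [1×2/2]² = 1² = 1
∑_{k=2}^{19} k³ = 36100 - 1 = 36099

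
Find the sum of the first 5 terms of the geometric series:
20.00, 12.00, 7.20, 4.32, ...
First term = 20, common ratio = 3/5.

Sₙ = a(1 - rⁿ) / (1 - r)
S_5 = 20(1 - (3/5)^5) / (1 - (3/5))
S_5 = 20(1 - (243/3125)) / (2/5)
S_5 = 5764/125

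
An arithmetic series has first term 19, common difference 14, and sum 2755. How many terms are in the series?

Using S = n/2 × [2a + (n-1)d]
2755 = n/2 × [2(19) + (n-1)(14)]
2755 = n/2 × [38 + 14n - 14]
5510 = n × [24 + 14n]
14n² + (24)n - 5510 = 0
Discriminant: Δ = (24)² - 4(14)(-5510) = 576 + 308560 = 309136
√Δ = 556
n = [-(24) + √Δ] / (2·14) = (-24 + 556) / 28 = 532 / 28 = 19
(The negative root is discarded since n must be a positive integer.)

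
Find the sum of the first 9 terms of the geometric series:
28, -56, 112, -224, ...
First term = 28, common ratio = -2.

Sₙ = a(1 - rⁿ) / (1 - r)
S_9 = 28(1 - (-2)^9) / (1 - (-2))
S_9 = 28(1 - (-512)) / (3)
S_9 = 4788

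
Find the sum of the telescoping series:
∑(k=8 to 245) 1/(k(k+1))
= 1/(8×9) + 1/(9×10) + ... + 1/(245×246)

Partial fractions: 1/(k(k+1)) = 1/k - 1/(k+1)
The series telescopes:
= (1/8 - 1/9) + (1/9 - 1/10) + ... + (1/245 - 1/246)
= 1/8 - 1/246
= 119/984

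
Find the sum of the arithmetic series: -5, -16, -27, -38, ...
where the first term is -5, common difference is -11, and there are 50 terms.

Sₙ = n/2 × (first + last)
Last term = a + (n-1)d = -5 + (50-1)×(-11) = -544
S_50 = 50/2 × (-5 + (-544))
S_50 = 50/2 × (-549) = -13725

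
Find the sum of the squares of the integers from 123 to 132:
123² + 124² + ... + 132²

Use ∑_{k=1}^{n} k² = n(n+1)(2n+1)/6, then subtract the first 122 terms.
∑_{k=1}^{132} k² = 132×133×265/6 = 775390
∑_{k=1}^{122} k² = 122×123×245/6 = 612745
∑_{k=123}^{132} k² = 775390 - 612745 = 162645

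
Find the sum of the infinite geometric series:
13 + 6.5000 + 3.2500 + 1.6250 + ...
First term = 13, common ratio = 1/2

For |r| < 1, S = a / (1 - r)
S = 13 / (1 - (1/2))
S = 13 / (1/2)
S = 26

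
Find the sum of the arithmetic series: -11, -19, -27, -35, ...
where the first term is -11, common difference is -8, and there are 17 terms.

Sₙ = n/2 × (first + last)
Last term = a + (n-1)d = -11 + (17-1)×(-8) = -139
S_17 = 17/2 × (-11 + (-139))
S_17 = 17/2 × (-150) = -1275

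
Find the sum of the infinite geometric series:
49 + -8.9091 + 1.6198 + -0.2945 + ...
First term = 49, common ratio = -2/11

For |r| < 1, S = a / (1 - r)
S = 49 / (1 - (-2/11))
S = 49 / (13/11)
S = 539/13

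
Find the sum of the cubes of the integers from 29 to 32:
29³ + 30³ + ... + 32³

Use ∑_{k=1}^{n} k³ = [n(n+1)/2]², then subtract the first 28 terms.
∑_{k=1}^{32} k³ = [32×33/2]² = 528² = 278784
∑_{k=1}^{28} k³ = [28×29/2]² = 406² = 164836
∑_{k=29}^{32} k³ = 278784 - 164836 = 113948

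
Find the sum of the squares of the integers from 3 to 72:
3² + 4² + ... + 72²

Use ∑_{k=1}^{n} k² = n(n+1)(2n+1)/6, then subtract the first 2 terms.
∑_{k=1}^{72} k² = 72×73×145/6 = 127020
∑_{k=1}^{2} k² = 2×3×5/6 = 5
∑_{k=3}^{72} k² = 127020 - 5 = 127015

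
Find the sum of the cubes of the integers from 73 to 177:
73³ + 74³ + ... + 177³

Use ∑_{k=1}^{n} k³ = [n(n+1)/2]², then subtract the first 72 terms.
∑_{k=1}^{177} k³ = [177×178/2]² = 15753² = 248157009
∑_{k=1}^{72} k³ = [72×73/2]² = 2628² = 6906384
∑_{k=73}^{177} k³ = 248157009 - 6906384 = 241250625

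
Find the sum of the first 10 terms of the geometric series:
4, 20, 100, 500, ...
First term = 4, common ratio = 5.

Sₙ = a(1 - rⁿ) / (1 - r)
S_10 = 4(1 - 5^10) / (1 - 5)
S_10 = 4(1 - 9765625) / (-4)
S_10 = 9765624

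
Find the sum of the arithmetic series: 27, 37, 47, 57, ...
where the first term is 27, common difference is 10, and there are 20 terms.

Sₙ = n/2 × (first + last)
Last term = a + (n-1)d = 27 + (20-1)×10 = 217
S_20 = 20/2 × (27 + 217)
S_20 = 20/2 × 244 = 2440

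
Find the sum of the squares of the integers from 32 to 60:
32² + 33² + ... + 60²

Use ∑_{k=1}^{n} k² = n(n+1)(2n+1)/6, then subtract the first 31 terms.
∑_{k=1}^{60} k² = 60×61×121/6 = 73810
∑_{k=1}^{31} k² = 31×32×63/6 = 10416
∑_{k=32}^{60} k² = 73810 - 10416 = 63394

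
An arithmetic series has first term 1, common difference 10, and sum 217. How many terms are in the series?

Using S = n/2 × [2a + (n-1)d]
217 = n/2 × [2(1) + (n-1)(10)]
217 = n/2 × [2 + 10n - 10]
434 = n × [-8 + 10n]
10n² + (-8)n - 434 = 0
Discriminant: Δ = (-8)² - 4(10)(-434) = 64 + 17360 = 17424
√Δ = 132
n = [-(-8) + √Δ] / (2·10) = (8 + 132) / 20 = 140 / 20 = 7
(The negative root is discarded since n must be a positive integer.)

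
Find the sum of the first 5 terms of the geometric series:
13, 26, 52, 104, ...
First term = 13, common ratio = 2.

Sₙ = a(1 - rⁿ) / (1 - r)
S_5 = 13(1 - 2^5) / (1 - 2)
S_5 = 13(1 - 32) / (-1)
S_5 = 403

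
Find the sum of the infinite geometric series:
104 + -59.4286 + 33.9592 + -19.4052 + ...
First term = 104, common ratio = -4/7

For |r| < 1, S = a / (1 - r)
S = 104 / (1 - (-4/7))
S = 104 / (11/7)
S = 728/11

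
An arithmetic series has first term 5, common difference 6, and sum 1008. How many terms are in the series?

Using S = n/2 × [2a + (n-1)d]
1008 = n/2 × [2(5) + (n-1)(6)]
1008 = n/2 × [10 + 6n - 6]
2016 = n × [4 + 6n]
6n² + (4)n - 2016 = 0
Discriminant: Δ = (4)² - 4(6)(-2016) = 16 + 48384 = 48400
√Δ = 220
n = [-(4) + √Δ] / (2·6) = (-4 + 220) / 12 = 216 / 12 = 18
(The negative root is discarded since n must be a positive integer.)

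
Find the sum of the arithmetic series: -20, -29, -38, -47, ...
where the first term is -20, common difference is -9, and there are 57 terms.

Sₙ = n/2 × (first + last)
Last term = a + (n-1)d = -20 + (57-1)×(-9) = -524
S_57 = 57/2 × (-20 + (-524))
S_57 = 57/2 × (-544) = -15504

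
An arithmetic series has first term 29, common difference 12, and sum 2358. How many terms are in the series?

Using S = n/2 × [2a + (n-1)d]
2358 = n/2 × [2(29) + (n-1)(12)]
2358 = n/2 × [58 + 12n - 12]
4716 = n × [46 + 12n]
12n² + (46)n - 4716 = 0
Discriminant: Δ = (46)² - 4(12)(-4716) = 2116 + 226368 = 228484
√Δ = 478
n = [-(46) + √Δ] / (2·12) = (-46 + 478) / 24 = 432 / 24 = 18
(The negative root is discarded since n must be a positive integer.)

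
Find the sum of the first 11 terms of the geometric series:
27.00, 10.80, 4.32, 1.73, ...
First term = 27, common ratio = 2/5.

Sₙ = a(1 - rⁿ) / (1 - r)
S_11 = 27(1 - (2/5)^11) / (1 - (2/5))
S_11 = 27(1 - (2048/48828125)) / (3/5)
S_11 = 439434693/9765625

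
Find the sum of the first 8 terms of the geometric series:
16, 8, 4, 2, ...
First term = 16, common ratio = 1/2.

Sₙ = a(1 - rⁿ) / (1 - r)
S_8 = 16(1 - (1/2)^8) / (1 - (1/2))
S_8 = 16(1 - (1/256)) / (1/2)
S_8 = 255/8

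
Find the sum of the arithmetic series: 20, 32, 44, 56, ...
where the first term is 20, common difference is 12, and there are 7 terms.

Sₙ = n/2 × (first + last)
Last term = a + (n-1)d = 20 + (7-1)×12 = 92
S_7 = 7/2 × (20 + 92)
S_7 = 7/2 × 112 = 392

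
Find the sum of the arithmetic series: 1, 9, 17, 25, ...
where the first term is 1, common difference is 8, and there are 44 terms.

Sₙ = n/2 × (first + last)
Last term = a + (n-1)d = 1 + (44-1)×8 = 345
S_44 = 44/2 × (1 + 345)
S_44 = 44/2 × 346 = 7612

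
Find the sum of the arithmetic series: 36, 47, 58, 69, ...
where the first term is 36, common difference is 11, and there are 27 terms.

Sₙ = n/2 × (first + last)
Last term = a + (n-1)d = 36 + (27-1)×11 = 322
S_27 = 27/2 × (36 + 322)
S_27 = 27/2 × 358 = 4833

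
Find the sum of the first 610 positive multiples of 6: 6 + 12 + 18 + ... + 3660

Factor out 6: = 6(1 + 2 + ... + 610) = 6 × n(n+1)/2
= 6 × 610×611/2
= 6 × 186355
= 1118130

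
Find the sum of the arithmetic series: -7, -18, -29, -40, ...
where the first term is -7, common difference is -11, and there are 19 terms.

Sₙ = n/2 × (first + last)
Last term = a + (n-1)d = -7 + (19-1)×(-11) = -205
S_19 = 19/2 × (-7 + (-205))
S_19 = 19/2 × (-212) = -2014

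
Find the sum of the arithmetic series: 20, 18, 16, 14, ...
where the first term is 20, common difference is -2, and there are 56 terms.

Sₙ = n/2 × (first + last)
Last term = a + (n-1)d = 20 + (56-1)×(-2) = -90
S_56 = 56/2 × (20 + (-90))
S_56 = 56/2 × (-70) = -1960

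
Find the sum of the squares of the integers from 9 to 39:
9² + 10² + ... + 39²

Use ∑_{k=1}^{n} k² = n(n+1)(2n+1)/6, then subtract the first 8 terms.
∑_{k=1}^{39} k² = 39×40×79/6 = 20540
∑_{k=1}^{8} k² = 8×9×17/6 = 204
∑_{k=9}^{39} k² = 20540 - 204 = 20336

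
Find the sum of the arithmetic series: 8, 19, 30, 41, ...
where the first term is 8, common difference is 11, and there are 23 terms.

Sₙ = n/2 × (first + last)
Last term = a + (n-1)d = 8 + (23-1)×11 = 250
S_23 = 23/2 × (8 + 250)
S_23 = 23/2 × 258 = 2967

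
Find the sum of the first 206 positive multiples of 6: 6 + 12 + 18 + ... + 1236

Factor out 6: = 6(1 + 2 + ... + 206) = 6 × n(n+1)/2
= 6 × 206×207/2
= 6 × 21321
= 127926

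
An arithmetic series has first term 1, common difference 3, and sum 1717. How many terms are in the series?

Using S = n/2 × [2a + (n-1)d]
1717 = n/2 × [2(1) + (n-1)(3)]
1717 = n/2 × [2 + 3n - 3]
3434 = n × [-1 + 3n]
3n² + (-1)n - 3434 = 0
Discriminant: Δ = (-1)² - 4(3)(-3434) = 1 + 41208 = 41209
√Δ = 203
n = [-(-1) + √Δ] / (2·3) = (1 + 203) / 6 = 204 / 6 = 34
(The negative root is discarded since n must be a positive integer.)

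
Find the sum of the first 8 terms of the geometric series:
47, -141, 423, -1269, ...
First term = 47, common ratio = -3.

Sₙ = a(1 - rⁿ) / (1 - r)
S_8 = 47(1 - (-3)^8) / (1 - (-3))
S_8 = 47(1 - 6561) / (4)
S_8 = -77080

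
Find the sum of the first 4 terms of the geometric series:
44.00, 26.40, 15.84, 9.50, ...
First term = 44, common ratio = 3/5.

Sₙ = a(1 - rⁿ) / (1 - r)
S_4 = 44(1 - (3/5)^4) / (1 - (3/5))
S_4 = 44(1 - (81/625)) / (2/5)
S_4 = 11968/125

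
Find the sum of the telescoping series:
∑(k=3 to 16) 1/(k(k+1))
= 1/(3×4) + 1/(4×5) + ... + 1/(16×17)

Partial fractions: 1/(k(k+1)) = 1/k - 1/(k+1)
The series telescopes:
= (1/3 - 1/4) + (1/4 - 1/5) + ... + (1/16 - 1/17)
= 1/3 - 1/17
= 14/51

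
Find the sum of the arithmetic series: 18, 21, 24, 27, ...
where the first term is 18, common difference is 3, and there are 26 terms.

Sₙ = n/2 × (first + last)
Last term = a + (n-1)d = 18 + (26-1)×3 = 93
S_26 = 26/2 × (18 + 93)
S_26 = 26/2 × 111 = 1443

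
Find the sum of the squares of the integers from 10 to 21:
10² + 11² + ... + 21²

Use ∑_{k=1}^{n} k² = n(n+1)(2n+1)/6, then subtract the first 9 terms.
∑_{k=1}^{21} k² = 21×22×43/6 = 3311
∑_{k=1}^{9} k² = 9×10×19/6 = 285
∑_{k=10}^{21} k² = 3311 - 285 = 3026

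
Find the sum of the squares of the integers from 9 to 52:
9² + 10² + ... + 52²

Use ∑_{k=1}^{n} k² = n(n+1)(2n+1)/6, then subtract the first 8 terms.
∑_{k=1}^{52} k² = 52×53×105/6 = 48230
∑_{k=1}^{8} k² = 8×9×17/6 = 204
∑_{k=9}^{52} k² = 48230 - 204 = 48026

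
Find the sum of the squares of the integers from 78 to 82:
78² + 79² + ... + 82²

Use ∑_{k=1}^{n} k² = n(n+1)(2n+1)/6, then subtract the first 77 terms.
∑_{k=1}^{82} k² = 82×83×165/6 = 187165
∑_{k=1}^{77} k² = 77×78×155/6 = 155155
∑_{k=78}^{82} k² = 187165 - 155155 = 32010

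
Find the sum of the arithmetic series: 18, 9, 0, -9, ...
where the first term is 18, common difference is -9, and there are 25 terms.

Sₙ = n/2 × (first + last)
Last term = a + (n-1)d = 18 + (25-1)×(-9) = -198
S_25 = 25/2 × (18 + (-198))
S_25 = 25/2 × (-180) = -2250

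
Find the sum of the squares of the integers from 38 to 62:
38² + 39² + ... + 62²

Use ∑_{k=1}^{n} k² = n(n+1)(2n+1)/6, then subtract the first 37 terms.
∑_{k=1}^{62} k² = 62×63×125/6 = 81375
∑_{k=1}^{37} k² = 37×38×75/6 = 17575
∑_{k=38}^{62} k² = 81375 - 17575 = 63800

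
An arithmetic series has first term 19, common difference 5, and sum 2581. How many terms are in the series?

Using S = n/2 × [2a + (n-1)d]
2581 = n/2 × [2(19) + (n-1)(5)]
2581 = n/2 × [38 + 5n - 5]
5162 = n × [33 + 5n]
5n² + (33)n - 5162 = 0
Discriminant: Δ = (33)² - 4(5)(-5162) = 1089 + 103240 = 104329
√Δ = 323
n = [-(33) + √Δ] / (2·5) = (-33 + 323) / 10 = 290 / 10 = 29
(The negative root is discarded since n must be a positive integer.)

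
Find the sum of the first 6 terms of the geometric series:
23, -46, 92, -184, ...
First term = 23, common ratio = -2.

Sₙ = a(1 - rⁿ) / (1 - r)
S_6 = 23(1 - (-2)^6) / (1 - (-2))
S_6 = 23(1 - 64) / (3)
S_6 = -483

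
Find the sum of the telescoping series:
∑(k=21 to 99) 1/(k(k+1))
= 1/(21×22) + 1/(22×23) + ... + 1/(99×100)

Partial fractions: 1/(k(k+1)) = 1/k - 1/(k+1)
The series telescopes:
= (1/21 - 1/22) + (1/22 - 1/23) + ... + (1/99 - 1/100)
= 1/21 - 1/100
= 79/2100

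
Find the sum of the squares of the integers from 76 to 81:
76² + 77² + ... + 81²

Use ∑_{k=1}^{n} k² = n(n+1)(2n+1)/6, then subtract the first 75 terms.
∑_{k=1}^{81} k² = 81×82×163/6 = 180441
∑_{k=1}^{75} k² = 75×76×151/6 = 143450
∑_{k=76}^{81} k² = 180441 - 143450 = 36991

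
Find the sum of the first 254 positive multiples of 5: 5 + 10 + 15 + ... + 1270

Factor out 5: = 5(1 + 2 + ... + 254) = 5 × n(n+1)/2
= 5 × 254×255/2
= 5 × 32385
= 161925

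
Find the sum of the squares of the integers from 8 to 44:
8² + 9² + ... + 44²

Use ∑_{k=1}^{n} k² = n(n+1)(2n+1)/6, then subtract the first 7 terms.
∑_{k=1}^{44} k² = 44×45×89/6 = 29370
∑_{k=1}^{7} k² = 7×8×15/6 = 140
∑_{k=8}^{44} k² = 29370 - 140 = 29230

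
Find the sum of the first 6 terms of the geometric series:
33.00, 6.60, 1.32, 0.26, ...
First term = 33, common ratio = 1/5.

Sₙ = a(1 - rⁿ) / (1 - r)
S_6 = 33(1 - (1/5)^6) / (1 - (1/5))
S_6 = 33(1 - (1/15625)) / (4/5)
S_6 = 128898/3125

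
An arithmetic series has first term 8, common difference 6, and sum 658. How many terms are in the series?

Using S = n/2 × [2a + (n-1)d]
658 = n/2 × [2(8) + (n-1)(6)]
658 = n/2 × [16 + 6n - 6]
1316 = n × [10 + 6n]
6n² + (10)n - 1316 = 0
Discriminant: Δ = (10)² - 4(6)(-1316) = 100 + 31584 = 31684
√Δ = 178
n = [-(10) + √Δ] / (2·6) = (-10 + 178) / 12 = 168 / 12 = 14
(The negative root is discarded since n must be a positive integer.)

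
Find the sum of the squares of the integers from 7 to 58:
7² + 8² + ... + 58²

Use ∑_{k=1}^{n} k² = n(n+1)(2n+1)/6, then subtract the first 6 terms.
∑_{k=1}^{58} k² = 58×59×117/6 = 66729
∑_{k=1}^{6} k² = 6×7×13/6 = 91
∑_{k=7}^{58} k² = 66729 - 91 = 66638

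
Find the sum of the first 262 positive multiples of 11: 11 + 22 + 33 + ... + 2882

Factor out 11: = 11(1 + 2 + ... + 262) = 11 × n(n+1)/2
= 11 × 262×263/2
= 11 × 34453
= 378983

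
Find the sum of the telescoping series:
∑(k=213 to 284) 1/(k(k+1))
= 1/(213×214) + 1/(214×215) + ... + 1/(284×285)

Partial fractions: 1/(k(k+1)) = 1/k - 1/(k+1)
The series telescopes:
= (1/213 - 1/214) + (1/214 - 1/215) + ... + (1/284 - 1/285)
= 1/213 - 1/285
= 8/6745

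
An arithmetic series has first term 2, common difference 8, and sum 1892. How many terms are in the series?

Using S = n/2 × [2a + (n-1)d]
1892 = n/2 × [2(2) + (n-1)(8)]
1892 = n/2 × [4 + 8n - 8]
3784 = n × [-4 + 8n]
8n² + (-4)n - 3784 = 0
Discriminant: Δ = (-4)² - 4(8)(-3784) = 16 + 121088 = 121104
√Δ = 348
n = [-(-4) + √Δ] / (2·8) = (4 + 348) / 16 = 352 / 16 = 22
(The negative root is discarded since n must be a positive integer.)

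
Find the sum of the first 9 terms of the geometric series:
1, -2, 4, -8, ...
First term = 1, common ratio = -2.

Sₙ = a(1 - rⁿ) / (1 - r)
S_9 = 1(1 - (-2)^9) / (1 - (-2))
S_9 = 1(1 - (-512)) / (3)
S_9 = 171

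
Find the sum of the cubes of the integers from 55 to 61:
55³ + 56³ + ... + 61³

Use ∑_{k=1}^{n} k³ = [n(n+1)/2]², then subtract the first 54 terms.
∑_{k=1}^{61} k³ = [61×62/2]² = 1891² = 3575881
∑_{k=1}^{54} k³ = [54×55/2]² = 1485² = 2205225
∑_{k=55}^{61} k³ = 3575881 - 2205225 = 1370656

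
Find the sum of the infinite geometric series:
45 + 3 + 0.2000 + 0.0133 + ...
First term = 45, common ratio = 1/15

For |r| < 1, S = a / (1 - r)
S = 45 / (1 - (1/15))
S = 45 / (14/15)
S = 675/14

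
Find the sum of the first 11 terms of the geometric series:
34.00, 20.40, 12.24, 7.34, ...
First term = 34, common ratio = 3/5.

Sₙ = a(1 - rⁿ) / (1 - r)
S_11 = 34(1 - (3/5)^11) / (1 - (3/5))
S_11 = 34(1 - (177147/48828125)) / (2/5)
S_11 = 827066626/9765625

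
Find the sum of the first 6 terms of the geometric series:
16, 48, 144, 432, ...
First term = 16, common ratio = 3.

Sₙ = a(1 - rⁿ) / (1 - r)
S_6 = 16(1 - 3^6) / (1 - 3)
S_6 = 16(1 - 729) / (-2)
S_6 = 5824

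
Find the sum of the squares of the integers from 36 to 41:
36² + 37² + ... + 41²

Use ∑_{k=1}^{n} k² = n(n+1)(2n+1)/6, then subtract the first 35 terms.
∑_{k=1}^{41} k² = 41×42×83/6 = 23821
∑_{k=1}^{35} k² = 35×36×71/6 = 14910
∑_{k=36}^{41} k² = 23821 - 14910 = 8911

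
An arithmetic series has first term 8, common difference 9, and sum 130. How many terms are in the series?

Using S = n/2 × [2a + (n-1)d]
130 = n/2 × [2(8) + (n-1)(9)]
130 = n/2 × [16 + 9n - 9]
260 = n × [7 + 9n]
9n² + (7)n - 260 = 0
Discriminant: Δ = (7)² - 4(9)(-260) = 49 + 9360 = 9409
√Δ = 97
n = [-(7) + √Δ] / (2·9) = (-7 + 97) / 18 = 90 / 18 = 5
(The negative root is discarded since n must be a positive integer.)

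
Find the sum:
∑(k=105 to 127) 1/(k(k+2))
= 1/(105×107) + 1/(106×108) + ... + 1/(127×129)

Partial fractions: 1/(k(k+2)) = (1/2)[1/k - 1/(k+2)]
Telescoping leaves the first two and last two terms:
= (1/2)[1/105 + 1/106 - 1/128 - 1/129]
= 103937/61259520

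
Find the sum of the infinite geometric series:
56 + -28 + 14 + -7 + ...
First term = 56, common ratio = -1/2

For |r| < 1, S = a / (1 - r)
S = 56 / (1 - (-1/2))
S = 56 / (3/2)
S = 112/3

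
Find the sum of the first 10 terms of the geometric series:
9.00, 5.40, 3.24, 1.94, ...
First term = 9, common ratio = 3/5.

Sₙ = a(1 - rⁿ) / (1 - r)
S_10 = 9(1 - (3/5)^10) / (1 - (3/5))
S_10 = 9(1 - (59049/9765625)) / (2/5)
S_10 = 43679592/1953125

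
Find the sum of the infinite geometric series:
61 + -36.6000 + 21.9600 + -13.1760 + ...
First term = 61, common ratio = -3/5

For |r| < 1, S = a / (1 - r)
S = 61 / (1 - (-3/5))
S = 61 / (8/5)
S = 305/8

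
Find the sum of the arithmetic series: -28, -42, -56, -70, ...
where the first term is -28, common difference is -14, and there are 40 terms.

Sₙ = n/2 × (first + last)
Last term = a + (n-1)d = -28 + (40-1)×(-14) = -574
S_40 = 40/2 × (-28 + (-574))
S_40 = 40/2 × (-602) = -12040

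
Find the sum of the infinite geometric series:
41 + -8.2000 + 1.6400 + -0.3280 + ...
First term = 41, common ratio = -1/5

For |r| < 1, S = a / (1 - r)
S = 41 / (1 - (-1/5))
S = 41 / (6/5)
S = 205/6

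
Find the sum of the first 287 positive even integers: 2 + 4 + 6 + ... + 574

Sum of first n even numbers = n(n+1)
= 287×288
= 82656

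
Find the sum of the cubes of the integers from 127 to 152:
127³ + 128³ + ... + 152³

Use ∑_{k=1}^{n} k³ = [n(n+1)/2]², then subtract the first 126 terms.
∑_{k=1}^{152} k³ = [152×153/2]² = 11628² = 135210384
∑_{k=1}^{126} k³ = [126×127/2]² = 8001² = 64016001
∑_{k=127}^{152} k³ = 135210384 - 64016001 = 71194383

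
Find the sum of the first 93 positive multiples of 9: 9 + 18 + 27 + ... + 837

Factor out 9: = 9(1 + 2 + ... + 93) = 9 × n(n+1)/2
= 9 × 93×94/2
= 9 × 4371
= 39339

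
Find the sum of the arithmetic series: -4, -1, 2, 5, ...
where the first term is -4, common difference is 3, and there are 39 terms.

Sₙ = n/2 × (first + last)
Last term = a + (n-1)d = -4 + (39-1)×3 = 110
S_39 = 39/2 × (-4 + 110)
S_39 = 39/2 × 106 = 2067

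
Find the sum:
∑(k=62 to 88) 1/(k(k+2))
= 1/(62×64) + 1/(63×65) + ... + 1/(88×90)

Partial fractions: 1/(k(k+2)) = (1/2)[1/k - 1/(k+2)]
Telescoping leaves the first two and last two terms:
= (1/2)[1/62 + 1/63 - 1/89 - 1/90]
= 2797/579390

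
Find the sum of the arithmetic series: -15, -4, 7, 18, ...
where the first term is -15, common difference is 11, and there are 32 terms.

Sₙ = n/2 × (first + last)
Last term = a + (n-1)d = -15 + (32-1)×11 = 326
S_32 = 32/2 × (-15 + 326)
S_32 = 32/2 × 311 = 4976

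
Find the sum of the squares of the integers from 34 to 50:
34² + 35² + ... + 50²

Use ∑_{k=1}^{n} k² = n(n+1)(2n+1)/6, then subtract the first 33 terms.
∑_{k=1}^{50} k² = 50×51×101/6 = 42925
∑_{k=1}^{33} k² = 33×34×67/6 = 12529
∑_{k=34}^{50} k² = 42925 - 12529 = 30396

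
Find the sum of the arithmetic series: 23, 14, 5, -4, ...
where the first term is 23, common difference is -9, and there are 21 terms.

Sₙ = n/2 × (first + last)
Last term = a + (n-1)d = 23 + (21-1)×(-9) = -157
S_21 = 21/2 × (23 + (-157))
S_21 = 21/2 × (-134) = -1407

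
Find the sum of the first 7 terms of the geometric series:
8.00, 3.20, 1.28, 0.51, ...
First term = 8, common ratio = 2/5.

Sₙ = a(1 - rⁿ) / (1 - r)
S_7 = 8(1 - (2/5)^7) / (1 - (2/5))
S_7 = 8(1 - (128/78125)) / (3/5)
S_7 = 207992/15625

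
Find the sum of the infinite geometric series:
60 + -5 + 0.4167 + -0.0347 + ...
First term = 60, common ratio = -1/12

For |r| < 1, S = a / (1 - r)
S = 60 / (1 - (-1/12))
S = 60 / (13/12)
S = 720/13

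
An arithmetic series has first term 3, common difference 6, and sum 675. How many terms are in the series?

Using S = n/2 × [2a + (n-1)d]
675 = n/2 × [2(3) + (n-1)(6)]
675 = n/2 × [6 + 6n - 6]
1350 = n × [0 + 6n]
6n² + (0)n - 1350 = 0
Discriminant: Δ = (0)² - 4(6)(-1350) = 0 + 32400 = 32400
√Δ = 180
n = [-(0) + √Δ] / (2·6) = (0 + 180) / 12 = 180 / 12 = 15
(The negative root is discarded since n must be a positive integer.)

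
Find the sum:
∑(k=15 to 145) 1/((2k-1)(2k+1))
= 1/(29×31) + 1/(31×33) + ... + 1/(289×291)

Partial fractions: 1/((2k-1)(2k+1)) = (1/2)[1/(2k-1) - 1/(2k+1)]
The series telescopes:
= (1/2)[1/29 - 1/291]
= 131/8439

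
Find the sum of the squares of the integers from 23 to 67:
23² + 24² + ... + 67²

Use ∑_{k=1}^{n} k² = n(n+1)(2n+1)/6, then subtract the first 22 terms.
∑_{k=1}^{67} k² = 67×68×135/6 = 102510
∑_{k=1}^{22} k² = 22×23×45/6 = 3795
∑_{k=23}^{67} k² = 102510 - 3795 = 98715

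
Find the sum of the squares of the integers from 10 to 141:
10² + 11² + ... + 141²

Use ∑_{k=1}^{n} k² = n(n+1)(2n+1)/6, then subtract the first 9 terms.
∑_{k=1}^{141} k² = 141×142×283/6 = 944371
∑_{k=1}^{9} k² = 9×10×19/6 = 285
∑_{k=10}^{141} k² = 944371 - 285 = 944086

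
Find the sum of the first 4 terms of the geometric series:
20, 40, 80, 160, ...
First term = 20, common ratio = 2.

Sₙ = a(1 - rⁿ) / (1 - r)
S_4 = 20(1 - 2^4) / (1 - 2)
S_4 = 20(1 - 16) / (-1)
S_4 = 300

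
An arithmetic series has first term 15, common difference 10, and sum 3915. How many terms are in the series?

Using S = n/2 × [2a + (n-1)d]
3915 = n/2 × [2(15) + (n-1)(10)]
3915 = n/2 × [30 + 10n - 10]
7830 = n × [20 + 10n]
10n² + (20)n - 7830 = 0
Discriminant: Δ = (20)² - 4(10)(-7830) = 400 + 313200 = 313600
√Δ = 560
n = [-(20) + √Δ] / (2·10) = (-20 + 560) / 20 = 540 / 20 = 27
(The negative root is discarded since n must be a positive integer.)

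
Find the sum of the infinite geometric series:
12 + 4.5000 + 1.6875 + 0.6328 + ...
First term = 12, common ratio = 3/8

For |r| < 1, S = a / (1 - r)
S = 12 / (1 - (3/8))
S = 12 / (5/8)
S = 96/5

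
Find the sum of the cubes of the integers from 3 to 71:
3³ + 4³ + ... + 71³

Use ∑_{k=1}^{n} k³ = [n(n+1)/2]², then subtract the first 2 terms.
∑_{k=1}^{71} k³ = [71×72/2]² = 2556² = 6533136
∑_{k=1}^{2} k³ = [2×3/2]² = 3² = 9
∑_{k=3}^{71} k³ = 6533136 - 9 = 6533127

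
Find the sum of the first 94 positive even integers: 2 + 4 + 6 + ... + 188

Sum of first n even numbers = n(n+1)
= 94×95
= 8930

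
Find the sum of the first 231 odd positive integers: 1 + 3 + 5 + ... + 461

Sum of first n odd numbers = n²
= 231²
= 53361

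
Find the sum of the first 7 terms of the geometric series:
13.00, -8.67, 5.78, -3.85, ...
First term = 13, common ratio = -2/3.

Sₙ = a(1 - rⁿ) / (1 - r)
S_7 = 13(1 - (-2/3)^7) / (1 - (-2/3))
S_7 = 13(1 - (-128/2187)) / (5/3)
S_7 = 6019/729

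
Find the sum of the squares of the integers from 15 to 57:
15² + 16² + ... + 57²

Use ∑_{k=1}^{n} k² = n(n+1)(2n+1)/6, then subtract the first 14 terms.
∑_{k=1}^{57} k² = 57×58×115/6 = 63365
∑_{k=1}^{14} k² = 14×15×29/6 = 1015
∑_{k=15}^{57} k² = 63365 - 1015 = 62350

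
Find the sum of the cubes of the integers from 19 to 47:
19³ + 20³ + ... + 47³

Use ∑_{k=1}^{n} k³ = [n(n+1)/2]², then subtract the first 18 terms.
∑_{k=1}^{47} k³ = [47×48/2]² = 1128² = 1272384
∑_{k=1}^{18} k³ = [18×19/2]² = 171² = 29241
∑_{k=19}^{47} k³ = 1272384 - 29241 = 1243143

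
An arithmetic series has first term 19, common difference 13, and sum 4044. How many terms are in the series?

Using S = n/2 × [2a + (n-1)d]
4044 = n/2 × [2(19) + (n-1)(13)]
4044 = n/2 × [38 + 13n - 13]
8088 = n × [25 + 13n]
13n² + (25)n - 8088 = 0
Discriminant: Δ = (25)² - 4(13)(-8088) = 625 + 420576 = 421201
√Δ = 649
n = [-(25) + √Δ] / (2·13) = (-25 + 649) / 26 = 624 / 26 = 24
(The negative root is discarded since n must be a positive integer.)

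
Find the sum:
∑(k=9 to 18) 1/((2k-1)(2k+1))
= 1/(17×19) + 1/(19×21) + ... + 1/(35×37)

Partial fractions: 1/((2k-1)(2k+1)) = (1/2)[1/(2k-1) - 1/(2k+1)]
The series telescopes:
= (1/2)[1/17 - 1/37]
= 10/629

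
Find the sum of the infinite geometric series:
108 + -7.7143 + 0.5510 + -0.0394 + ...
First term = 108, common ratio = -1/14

For |r| < 1, S = a / (1 - r)
S = 108 / (1 - (-1/14))
S = 108 / (15/14)
S = 504/5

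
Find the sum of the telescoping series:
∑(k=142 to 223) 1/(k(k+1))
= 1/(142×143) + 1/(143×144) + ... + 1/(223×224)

Partial fractions: 1/(k(k+1)) = 1/k - 1/(k+1)
The series telescopes:
= (1/142 - 1/143) + (1/143 - 1/144) + ... + (1/223 - 1/224)
= 1/142 - 1/224
= 41/15904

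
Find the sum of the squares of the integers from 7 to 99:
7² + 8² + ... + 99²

Use ∑_{k=1}^{n} k² = n(n+1)(2n+1)/6, then subtract the first 6 terms.
∑_{k=1}^{99} k² = 99×100×199/6 = 328350
∑_{k=1}^{6} k² = 6×7×13/6 = 91
∑_{k=7}^{99} k² = 328350 - 91 = 328259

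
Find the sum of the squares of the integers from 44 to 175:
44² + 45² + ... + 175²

Use ∑_{k=1}^{n} k² = n(n+1)(2n+1)/6, then subtract the first 43 terms.
∑_{k=1}^{175} k² = 175×176×351/6 = 1801800
∑_{k=1}^{43} k² = 43×44×87/6 = 27434
∑_{k=44}^{175} k² = 1801800 - 27434 = 1774366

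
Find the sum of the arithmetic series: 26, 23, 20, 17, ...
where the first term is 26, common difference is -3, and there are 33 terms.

Sₙ = n/2 × (first + last)
Last term = a + (n-1)d = 26 + (33-1)×(-3) = -70
S_33 = 33/2 × (26 + (-70))
S_33 = 33/2 × (-44) = -726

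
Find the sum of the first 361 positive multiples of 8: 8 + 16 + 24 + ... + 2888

Factor out 8: = 8(1 + 2 + ... + 361) = 8 × n(n+1)/2
= 8 × 361×362/2
= 8 × 65341
= 522728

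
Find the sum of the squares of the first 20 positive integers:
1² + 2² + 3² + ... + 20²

Formula: ∑k² = n(n+1)(2n+1)/6
= 20×21×41/6
= 17220/6
= 2870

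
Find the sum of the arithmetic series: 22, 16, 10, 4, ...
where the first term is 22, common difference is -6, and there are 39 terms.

Sₙ = n/2 × (first + last)
Last term = a + (n-1)d = 22 + (39-1)×(-6) = -206
S_39 = 39/2 × (22 + (-206))
S_39 = 39/2 × (-184) = -3588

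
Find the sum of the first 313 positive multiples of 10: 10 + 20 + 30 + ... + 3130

Factor out 10: = 10(1 + 2 + ... + 313) = 10 × n(n+1)/2
= 10 × 313×314/2
= 10 × 49141
= 491410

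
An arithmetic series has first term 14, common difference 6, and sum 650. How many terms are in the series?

Using S = n/2 × [2a + (n-1)d]
650 = n/2 × [2(14) + (n-1)(6)]
650 = n/2 × [28 + 6n - 6]
1300 = n × [22 + 6n]
6n² + (22)n - 1300 = 0
Discriminant: Δ = (22)² - 4(6)(-1300) = 484 + 31200 = 31684
√Δ = 178
n = [-(22) + √Δ] / (2·6) = (-22 + 178) / 12 = 156 / 12 = 13
(The negative root is discarded since n must be a positive integer.)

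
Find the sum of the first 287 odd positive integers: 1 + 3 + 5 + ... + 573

Sum of first n odd numbers = n²
= 287²
= 82369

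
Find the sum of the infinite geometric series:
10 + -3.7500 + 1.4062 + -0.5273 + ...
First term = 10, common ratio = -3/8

For |r| < 1, S = a / (1 - r)
S = 10 / (1 - (-3/8))
S = 10 / (11/8)
S = 80/11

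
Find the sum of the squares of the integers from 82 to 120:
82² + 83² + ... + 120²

Use ∑_{k=1}^{n} k² = n(n+1)(2n+1)/6, then subtract the first 81 terms.
∑_{k=1}^{120} k² = 120×121×241/6 = 583220
∑_{k=1}^{81} k² = 81×82×163/6 = 180441
∑_{k=82}^{120} k² = 583220 - 180441 = 402779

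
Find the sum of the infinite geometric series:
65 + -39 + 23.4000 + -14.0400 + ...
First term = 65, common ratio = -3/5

For |r| < 1, S = a / (1 - r)
S = 65 / (1 - (-3/5))
S = 65 / (8/5)
S = 325/8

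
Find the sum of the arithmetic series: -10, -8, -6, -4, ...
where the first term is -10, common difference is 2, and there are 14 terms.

Sₙ = n/2 × (first + last)
Last term = a + (n-1)d = -10 + (14-1)×2 = 16
S_14 = 14/2 × (-10 + 16)
S_14 = 14/2 × 6 = 42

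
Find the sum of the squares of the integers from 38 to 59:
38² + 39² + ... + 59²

Use ∑_{k=1}^{n} k² = n(n+1)(2n+1)/6, then subtract the first 37 terms.
∑_{k=1}^{59} k² = 59×60×119/6 = 70210
∑_{k=1}^{37} k² = 37×38×75/6 = 17575
∑_{k=38}^{59} k² = 70210 - 17575 = 52635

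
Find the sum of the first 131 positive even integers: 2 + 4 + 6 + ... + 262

Sum of first n even numbers = n(n+1)
= 131×132
= 17292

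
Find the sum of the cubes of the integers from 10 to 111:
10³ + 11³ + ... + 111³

Use ∑_{k=1}^{n} k³ = [n(n+1)/2]², then subtract the first 9 terms.
∑_{k=1}^{111} k³ = [111×112/2]² = 6216² = 38638656
∑_{k=1}^{9} k³ = [9×10/2]² = 45² = 2025
∑_{k=10}^{111} k³ = 38638656 - 2025 = 38636631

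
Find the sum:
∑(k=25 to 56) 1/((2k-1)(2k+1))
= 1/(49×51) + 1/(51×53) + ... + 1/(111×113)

Partial fractions: 1/((2k-1)(2k+1)) = (1/2)[1/(2k-1) - 1/(2k+1)]
The series telescopes:
= (1/2)[1/49 - 1/113]
= 32/5537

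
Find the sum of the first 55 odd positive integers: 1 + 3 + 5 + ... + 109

Sum of first n odd numbers = n²
= 55²
= 3025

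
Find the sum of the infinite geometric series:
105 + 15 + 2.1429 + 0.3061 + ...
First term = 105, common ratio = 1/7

For |r| < 1, S = a / (1 - r)
S = 105 / (1 - (1/7))
S = 105 / (6/7)
S = 245/2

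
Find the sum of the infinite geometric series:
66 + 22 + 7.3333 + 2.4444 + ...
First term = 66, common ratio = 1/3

For |r| < 1, S = a / (1 - r)
S = 66 / (1 - (1/3))
S = 66 / (2/3)
S = 99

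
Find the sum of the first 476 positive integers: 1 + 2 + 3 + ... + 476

Formula: ∑k = n(n+1)/2
= 476×477/2
= 227052/2
= 113526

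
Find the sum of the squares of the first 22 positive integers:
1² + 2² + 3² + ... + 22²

Formula: ∑k² = n(n+1)(2n+1)/6
= 22×23×45/6
= 22770/6
= 3795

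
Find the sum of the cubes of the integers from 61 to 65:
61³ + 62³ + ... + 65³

Use ∑_{k=1}^{n} k³ = [n(n+1)/2]², then subtract the first 60 terms.
∑_{k=1}^{65} k³ = [65×66/2]² = 2145² = 4601025
∑_{k=1}^{60} k³ = [60×61/2]² = 1830² = 3348900
∑_{k=61}^{65} k³ = 4601025 - 3348900 = 1252125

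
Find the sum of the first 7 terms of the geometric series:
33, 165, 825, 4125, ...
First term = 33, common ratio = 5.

Sₙ = a(1 - rⁿ) / (1 - r)
S_7 = 33(1 - 5^7) / (1 - 5)
S_7 = 33(1 - 78125) / (-4)
S_7 = 644523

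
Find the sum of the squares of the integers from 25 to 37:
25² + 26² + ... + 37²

Use ∑_{k=1}^{n} k² = n(n+1)(2n+1)/6, then subtract the first 24 terms.
∑_{k=1}^{37} k² = 37×38×75/6 = 17575
∑_{k=1}^{24} k² = 24×25×49/6 = 4900
∑_{k=25}^{37} k² = 17575 - 4900 = 12675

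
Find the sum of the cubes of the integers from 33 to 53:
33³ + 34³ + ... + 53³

Use ∑_{k=1}^{n} k³ = [n(n+1)/2]², then subtract the first 32 terms.
∑_{k=1}^{53} k³ = [53×54/2]² = 1431² = 2047761
∑_{k=1}^{32} k³ = [32×33/2]² = 528² = 278784
∑_{k=33}^{53} k³ = 2047761 - 278784 = 1768977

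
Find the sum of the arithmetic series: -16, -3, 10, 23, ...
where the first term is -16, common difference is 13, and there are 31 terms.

Sₙ = n/2 × (first + last)
Last term = a + (n-1)d = -16 + (31-1)×13 = 374
S_31 = 31/2 × (-16 + 374)
S_31 = 31/2 × 358 = 5549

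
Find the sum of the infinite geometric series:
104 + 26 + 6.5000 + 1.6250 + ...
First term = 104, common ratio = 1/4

For |r| < 1, S = a / (1 - r)
S = 104 / (1 - (1/4))
S = 104 / (3/4)
S = 416/3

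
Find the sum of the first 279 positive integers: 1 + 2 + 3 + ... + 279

Formula: ∑k = n(n+1)/2
= 279×280/2
= 78120/2
= 39060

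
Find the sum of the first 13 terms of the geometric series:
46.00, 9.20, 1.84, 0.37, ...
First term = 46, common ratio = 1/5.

Sₙ = a(1 - rⁿ) / (1 - r)
S_13 = 46(1 - (1/5)^13) / (1 - (1/5))
S_13 = 46(1 - (1/1220703125)) / (4/5)
S_13 = 14038085926/244140625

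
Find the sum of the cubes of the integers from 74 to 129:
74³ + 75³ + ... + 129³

Use ∑_{k=1}^{n} k³ = [n(n+1)/2]², then subtract the first 73 terms.
∑_{k=1}^{129} k³ = [129×130/2]² = 8385² = 70308225
∑_{k=1}^{73} k³ = [73×74/2]² = 2701² = 7295401
∑_{k=74}^{129} k³ = 70308225 - 7295401 = 63012824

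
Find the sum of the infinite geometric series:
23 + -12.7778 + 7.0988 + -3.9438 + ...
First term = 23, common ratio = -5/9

For |r| < 1, S = a / (1 - r)
S = 23 / (1 - (-5/9))
S = 23 / (14/9)
S = 207/14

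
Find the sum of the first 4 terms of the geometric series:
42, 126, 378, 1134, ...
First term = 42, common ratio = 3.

Sₙ = a(1 - rⁿ) / (1 - r)
S_4 = 42(1 - 3^4) / (1 - 3)
S_4 = 42(1 - 81) / (-2)
S_4 = 1680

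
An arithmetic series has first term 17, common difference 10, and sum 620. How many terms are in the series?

Using S = n/2 × [2a + (n-1)d]
620 = n/2 × [2(17) + (n-1)(10)]
620 = n/2 × [34 + 10n - 10]
1240 = n × [24 + 10n]
10n² + (24)n - 1240 = 0
Discriminant: Δ = (24)² - 4(10)(-1240) = 576 + 49600 = 50176
√Δ = 224
n = [-(24) + √Δ] / (2·10) = (-24 + 224) / 20 = 200 / 20 = 10
(The negative root is discarded since n must be a positive integer.)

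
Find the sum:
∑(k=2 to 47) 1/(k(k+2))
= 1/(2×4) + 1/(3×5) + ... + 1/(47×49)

Partial fractions: 1/(k(k+2)) = (1/2)[1/k - 1/(k+2)]
Telescoping leaves the first two and last two terms:
= (1/2)[1/2 + 1/3 - 1/48 - 1/49]
= 621/1568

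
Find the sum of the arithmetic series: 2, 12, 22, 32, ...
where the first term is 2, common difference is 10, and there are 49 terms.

Sₙ = n/2 × (first + last)
Last term = a + (n-1)d = 2 + (49-1)×10 = 482
S_49 = 49/2 × (2 + 482)
S_49 = 49/2 × 484 = 11858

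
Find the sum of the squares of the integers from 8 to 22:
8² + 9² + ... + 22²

Use ∑_{k=1}^{n} k² = n(n+1)(2n+1)/6, then subtract the first 7 terms.
∑_{k=1}^{22} k² = 22×23×45/6 = 3795
∑_{k=1}^{7} k² = 7×8×15/6 = 140
∑_{k=8}^{22} k² = 3795 - 140 = 3655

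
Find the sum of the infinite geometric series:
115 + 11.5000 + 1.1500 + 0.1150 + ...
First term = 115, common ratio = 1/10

For |r| < 1, S = a / (1 - r)
S = 115 / (1 - (1/10))
S = 115 / (9/10)
S = 1150/9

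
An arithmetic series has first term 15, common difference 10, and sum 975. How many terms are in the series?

Using S = n/2 × [2a + (n-1)d]
975 = n/2 × [2(15) + (n-1)(10)]
975 = n/2 × [30 + 10n - 10]
1950 = n × [20 + 10n]
10n² + (20)n - 1950 = 0
Discriminant: Δ = (20)² - 4(10)(-1950) = 400 + 78000 = 78400
√Δ = 280
n = [-(20) + √Δ] / (2·10) = (-20 + 280) / 20 = 260 / 20 = 13
(The negative root is discarded since n must be a positive integer.)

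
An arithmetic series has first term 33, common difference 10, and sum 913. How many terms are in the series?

Using S = n/2 × [2a + (n-1)d]
913 = n/2 × [2(33) + (n-1)(10)]
913 = n/2 × [66 + 10n - 10]
1826 = n × [56 + 10n]
10n² + (56)n - 1826 = 0
Discriminant: Δ = (56)² - 4(10)(-1826) = 3136 + 73040 = 76176
√Δ = 276
n = [-(56) + √Δ] / (2·10) = (-56 + 276) / 20 = 220 / 20 = 11
(The negative root is discarded since n must be a positive integer.)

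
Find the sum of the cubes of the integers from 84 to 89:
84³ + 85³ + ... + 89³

Use ∑_{k=1}^{n} k³ = [n(n+1)/2]², then subtract the first 83 terms.
∑_{k=1}^{89} k³ = [89×90/2]² = 4005² = 16040025
∑_{k=1}^{83} k³ = [83×84/2]² = 3486² = 12152196
∑_{k=84}^{89} k³ = 16040025 - 12152196 = 3887829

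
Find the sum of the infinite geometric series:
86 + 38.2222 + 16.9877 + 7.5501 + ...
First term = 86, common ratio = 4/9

For |r| < 1, S = a / (1 - r)
S = 86 / (1 - (4/9))
S = 86 / (5/9)
S = 774/5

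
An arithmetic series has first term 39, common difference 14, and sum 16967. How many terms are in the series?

Using S = n/2 × [2a + (n-1)d]
16967 = n/2 × [2(39) + (n-1)(14)]
16967 = n/2 × [78 + 14n - 14]
33934 = n × [64 + 14n]
14n² + (64)n - 33934 = 0
Discriminant: Δ = (64)² - 4(14)(-33934) = 4096 + 1900304 = 1904400
√Δ = 1380
n = [-(64) + √Δ] / (2·14) = (-64 + 1380) / 28 = 1316 / 28 = 47
(The negative root is discarded since n must be a positive integer.)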